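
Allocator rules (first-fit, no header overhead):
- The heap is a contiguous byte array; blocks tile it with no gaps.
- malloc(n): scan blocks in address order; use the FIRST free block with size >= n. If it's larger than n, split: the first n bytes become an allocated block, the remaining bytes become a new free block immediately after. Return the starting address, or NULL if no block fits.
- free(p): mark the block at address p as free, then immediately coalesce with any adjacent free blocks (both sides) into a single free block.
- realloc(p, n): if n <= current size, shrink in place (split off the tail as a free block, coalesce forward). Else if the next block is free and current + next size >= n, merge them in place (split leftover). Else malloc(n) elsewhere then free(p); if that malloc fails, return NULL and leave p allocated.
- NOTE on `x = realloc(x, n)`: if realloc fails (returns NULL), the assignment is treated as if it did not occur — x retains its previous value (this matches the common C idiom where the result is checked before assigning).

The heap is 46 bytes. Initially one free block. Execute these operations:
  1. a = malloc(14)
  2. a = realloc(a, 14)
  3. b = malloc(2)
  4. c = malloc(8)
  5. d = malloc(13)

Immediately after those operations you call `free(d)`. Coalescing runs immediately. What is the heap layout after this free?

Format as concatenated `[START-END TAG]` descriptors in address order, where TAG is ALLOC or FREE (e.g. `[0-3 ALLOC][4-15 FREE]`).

Answer: [0-13 ALLOC][14-15 ALLOC][16-23 ALLOC][24-45 FREE]

Derivation:
Op 1: a = malloc(14) -> a = 0; heap: [0-13 ALLOC][14-45 FREE]
Op 2: a = realloc(a, 14) -> a = 0; heap: [0-13 ALLOC][14-45 FREE]
Op 3: b = malloc(2) -> b = 14; heap: [0-13 ALLOC][14-15 ALLOC][16-45 FREE]
Op 4: c = malloc(8) -> c = 16; heap: [0-13 ALLOC][14-15 ALLOC][16-23 ALLOC][24-45 FREE]
Op 5: d = malloc(13) -> d = 24; heap: [0-13 ALLOC][14-15 ALLOC][16-23 ALLOC][24-36 ALLOC][37-45 FREE]
free(d): d = 24 -> block [24-36 ALLOC]; mark free, coalesce with adjacent free neighbors -> [0-13 ALLOC][14-15 ALLOC][16-23 ALLOC][24-45 FREE]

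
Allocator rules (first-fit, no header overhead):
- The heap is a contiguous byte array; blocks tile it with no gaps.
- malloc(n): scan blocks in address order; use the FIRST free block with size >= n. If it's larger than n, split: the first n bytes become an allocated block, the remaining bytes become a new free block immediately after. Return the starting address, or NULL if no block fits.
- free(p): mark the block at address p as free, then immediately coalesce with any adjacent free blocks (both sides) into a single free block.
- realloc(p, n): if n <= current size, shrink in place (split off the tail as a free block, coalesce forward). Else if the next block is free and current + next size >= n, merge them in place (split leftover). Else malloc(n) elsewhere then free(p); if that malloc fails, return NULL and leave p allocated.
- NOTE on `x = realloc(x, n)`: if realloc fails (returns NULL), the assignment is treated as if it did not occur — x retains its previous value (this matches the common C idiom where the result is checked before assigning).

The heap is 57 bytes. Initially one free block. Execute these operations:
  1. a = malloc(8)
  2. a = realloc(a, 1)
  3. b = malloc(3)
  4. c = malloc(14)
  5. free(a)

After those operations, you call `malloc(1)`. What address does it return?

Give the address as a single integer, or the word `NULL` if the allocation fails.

Op 1: a = malloc(8) -> a = 0; heap: [0-7 ALLOC][8-56 FREE]
Op 2: a = realloc(a, 1) -> a = 0; heap: [0-0 ALLOC][1-56 FREE]
Op 3: b = malloc(3) -> b = 1; heap: [0-0 ALLOC][1-3 ALLOC][4-56 FREE]
Op 4: c = malloc(14) -> c = 4; heap: [0-0 ALLOC][1-3 ALLOC][4-17 ALLOC][18-56 FREE]
Op 5: free(a) -> (freed a); heap: [0-0 FREE][1-3 ALLOC][4-17 ALLOC][18-56 FREE]
malloc(1): first-fit scan over [0-0 FREE][1-3 ALLOC][4-17 ALLOC][18-56 FREE] -> 0

Answer: 0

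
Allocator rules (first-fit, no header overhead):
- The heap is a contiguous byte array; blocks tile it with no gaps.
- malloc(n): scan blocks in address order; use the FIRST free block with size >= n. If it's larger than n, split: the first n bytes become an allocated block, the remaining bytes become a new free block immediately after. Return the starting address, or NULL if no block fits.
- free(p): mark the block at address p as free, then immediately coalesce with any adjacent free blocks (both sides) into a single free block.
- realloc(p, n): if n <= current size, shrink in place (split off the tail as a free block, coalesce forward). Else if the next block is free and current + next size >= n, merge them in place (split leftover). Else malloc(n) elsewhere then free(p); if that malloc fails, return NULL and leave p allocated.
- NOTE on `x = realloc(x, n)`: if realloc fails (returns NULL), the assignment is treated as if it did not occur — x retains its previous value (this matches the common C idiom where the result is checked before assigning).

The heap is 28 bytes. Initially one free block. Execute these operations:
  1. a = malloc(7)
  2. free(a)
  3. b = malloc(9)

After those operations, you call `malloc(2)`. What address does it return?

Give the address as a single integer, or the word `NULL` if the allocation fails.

Answer: 9

Derivation:
Op 1: a = malloc(7) -> a = 0; heap: [0-6 ALLOC][7-27 FREE]
Op 2: free(a) -> (freed a); heap: [0-27 FREE]
Op 3: b = malloc(9) -> b = 0; heap: [0-8 ALLOC][9-27 FREE]
malloc(2): first-fit scan over [0-8 ALLOC][9-27 FREE] -> 9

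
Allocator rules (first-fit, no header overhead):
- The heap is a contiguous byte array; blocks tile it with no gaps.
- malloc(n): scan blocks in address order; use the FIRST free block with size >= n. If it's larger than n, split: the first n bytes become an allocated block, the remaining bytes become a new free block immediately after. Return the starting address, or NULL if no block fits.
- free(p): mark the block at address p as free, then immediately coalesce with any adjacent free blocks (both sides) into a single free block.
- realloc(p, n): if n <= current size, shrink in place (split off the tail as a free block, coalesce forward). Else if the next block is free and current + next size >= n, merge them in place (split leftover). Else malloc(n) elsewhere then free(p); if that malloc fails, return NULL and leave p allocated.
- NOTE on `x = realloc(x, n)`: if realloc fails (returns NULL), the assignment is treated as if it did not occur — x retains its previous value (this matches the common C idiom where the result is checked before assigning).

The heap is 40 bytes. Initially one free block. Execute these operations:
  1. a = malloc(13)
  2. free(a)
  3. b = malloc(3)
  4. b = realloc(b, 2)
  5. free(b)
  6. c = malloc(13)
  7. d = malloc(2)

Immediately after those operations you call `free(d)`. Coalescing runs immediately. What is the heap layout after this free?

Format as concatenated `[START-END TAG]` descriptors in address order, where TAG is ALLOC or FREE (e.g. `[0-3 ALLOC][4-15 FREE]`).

Answer: [0-12 ALLOC][13-39 FREE]

Derivation:
Op 1: a = malloc(13) -> a = 0; heap: [0-12 ALLOC][13-39 FREE]
Op 2: free(a) -> (freed a); heap: [0-39 FREE]
Op 3: b = malloc(3) -> b = 0; heap: [0-2 ALLOC][3-39 FREE]
Op 4: b = realloc(b, 2) -> b = 0; heap: [0-1 ALLOC][2-39 FREE]
Op 5: free(b) -> (freed b); heap: [0-39 FREE]
Op 6: c = malloc(13) -> c = 0; heap: [0-12 ALLOC][13-39 FREE]
Op 7: d = malloc(2) -> d = 13; heap: [0-12 ALLOC][13-14 ALLOC][15-39 FREE]
free(d): d = 13 -> block [13-14 ALLOC]; mark free, coalesce with adjacent free neighbors -> [0-12 ALLOC][13-39 FREE]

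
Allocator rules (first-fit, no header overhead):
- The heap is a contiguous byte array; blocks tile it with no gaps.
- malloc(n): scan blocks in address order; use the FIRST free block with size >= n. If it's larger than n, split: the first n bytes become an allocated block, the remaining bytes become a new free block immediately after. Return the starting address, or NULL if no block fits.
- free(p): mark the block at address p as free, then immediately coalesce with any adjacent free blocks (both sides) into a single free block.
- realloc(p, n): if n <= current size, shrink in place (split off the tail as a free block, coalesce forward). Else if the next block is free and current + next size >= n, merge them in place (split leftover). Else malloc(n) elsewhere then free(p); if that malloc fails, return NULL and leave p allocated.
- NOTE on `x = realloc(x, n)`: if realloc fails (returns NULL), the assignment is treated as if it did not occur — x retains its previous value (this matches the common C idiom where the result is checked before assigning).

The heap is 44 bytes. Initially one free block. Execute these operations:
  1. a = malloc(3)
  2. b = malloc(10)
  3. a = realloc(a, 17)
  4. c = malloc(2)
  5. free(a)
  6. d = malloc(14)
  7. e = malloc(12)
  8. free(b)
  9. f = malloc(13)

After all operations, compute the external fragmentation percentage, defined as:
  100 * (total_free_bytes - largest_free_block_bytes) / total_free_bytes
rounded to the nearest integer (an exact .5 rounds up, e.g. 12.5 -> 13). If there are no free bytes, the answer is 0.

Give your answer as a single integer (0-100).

Answer: 31

Derivation:
Op 1: a = malloc(3) -> a = 0; heap: [0-2 ALLOC][3-43 FREE]
Op 2: b = malloc(10) -> b = 3; heap: [0-2 ALLOC][3-12 ALLOC][13-43 FREE]
Op 3: a = realloc(a, 17) -> a = 13; heap: [0-2 FREE][3-12 ALLOC][13-29 ALLOC][30-43 FREE]
Op 4: c = malloc(2) -> c = 0; heap: [0-1 ALLOC][2-2 FREE][3-12 ALLOC][13-29 ALLOC][30-43 FREE]
Op 5: free(a) -> (freed a); heap: [0-1 ALLOC][2-2 FREE][3-12 ALLOC][13-43 FREE]
Op 6: d = malloc(14) -> d = 13; heap: [0-1 ALLOC][2-2 FREE][3-12 ALLOC][13-26 ALLOC][27-43 FREE]
Op 7: e = malloc(12) -> e = 27; heap: [0-1 ALLOC][2-2 FREE][3-12 ALLOC][13-26 ALLOC][27-38 ALLOC][39-43 FREE]
Op 8: free(b) -> (freed b); heap: [0-1 ALLOC][2-12 FREE][13-26 ALLOC][27-38 ALLOC][39-43 FREE]
Op 9: f = malloc(13) -> f = NULL; heap: [0-1 ALLOC][2-12 FREE][13-26 ALLOC][27-38 ALLOC][39-43 FREE]
Free blocks: [11 5] total_free=16 largest=11 -> 100*(16-11)/16 = 500/16 = 31.25 -> rounds to 31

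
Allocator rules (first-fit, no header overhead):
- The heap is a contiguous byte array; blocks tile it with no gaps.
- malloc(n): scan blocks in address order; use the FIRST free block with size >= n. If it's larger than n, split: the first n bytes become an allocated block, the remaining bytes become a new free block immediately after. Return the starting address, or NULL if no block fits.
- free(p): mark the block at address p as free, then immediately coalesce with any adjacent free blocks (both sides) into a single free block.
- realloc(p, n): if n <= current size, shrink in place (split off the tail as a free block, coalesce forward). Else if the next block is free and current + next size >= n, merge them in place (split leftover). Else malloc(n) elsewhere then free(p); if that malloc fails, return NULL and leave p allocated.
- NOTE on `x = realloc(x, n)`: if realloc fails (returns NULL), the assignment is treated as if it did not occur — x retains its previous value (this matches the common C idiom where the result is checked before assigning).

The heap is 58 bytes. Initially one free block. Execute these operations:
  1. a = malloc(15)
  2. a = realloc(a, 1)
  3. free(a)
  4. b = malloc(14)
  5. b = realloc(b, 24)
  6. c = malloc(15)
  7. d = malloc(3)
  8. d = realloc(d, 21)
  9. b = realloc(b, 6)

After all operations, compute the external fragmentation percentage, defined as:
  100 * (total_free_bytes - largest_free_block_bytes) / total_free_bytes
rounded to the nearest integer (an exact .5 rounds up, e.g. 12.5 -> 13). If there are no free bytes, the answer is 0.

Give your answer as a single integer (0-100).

Answer: 47

Derivation:
Op 1: a = malloc(15) -> a = 0; heap: [0-14 ALLOC][15-57 FREE]
Op 2: a = realloc(a, 1) -> a = 0; heap: [0-0 ALLOC][1-57 FREE]
Op 3: free(a) -> (freed a); heap: [0-57 FREE]
Op 4: b = malloc(14) -> b = 0; heap: [0-13 ALLOC][14-57 FREE]
Op 5: b = realloc(b, 24) -> b = 0; heap: [0-23 ALLOC][24-57 FREE]
Op 6: c = malloc(15) -> c = 24; heap: [0-23 ALLOC][24-38 ALLOC][39-57 FREE]
Op 7: d = malloc(3) -> d = 39; heap: [0-23 ALLOC][24-38 ALLOC][39-41 ALLOC][42-57 FREE]
Op 8: d = realloc(d, 21) -> NULL (d unchanged); heap: [0-23 ALLOC][24-38 ALLOC][39-41 ALLOC][42-57 FREE]
Op 9: b = realloc(b, 6) -> b = 0; heap: [0-5 ALLOC][6-23 FREE][24-38 ALLOC][39-41 ALLOC][42-57 FREE]
Free blocks: [18 16] total_free=34 largest=18 -> 100*(34-18)/34 = 1600/34 ≈ 47.059 -> rounds to 47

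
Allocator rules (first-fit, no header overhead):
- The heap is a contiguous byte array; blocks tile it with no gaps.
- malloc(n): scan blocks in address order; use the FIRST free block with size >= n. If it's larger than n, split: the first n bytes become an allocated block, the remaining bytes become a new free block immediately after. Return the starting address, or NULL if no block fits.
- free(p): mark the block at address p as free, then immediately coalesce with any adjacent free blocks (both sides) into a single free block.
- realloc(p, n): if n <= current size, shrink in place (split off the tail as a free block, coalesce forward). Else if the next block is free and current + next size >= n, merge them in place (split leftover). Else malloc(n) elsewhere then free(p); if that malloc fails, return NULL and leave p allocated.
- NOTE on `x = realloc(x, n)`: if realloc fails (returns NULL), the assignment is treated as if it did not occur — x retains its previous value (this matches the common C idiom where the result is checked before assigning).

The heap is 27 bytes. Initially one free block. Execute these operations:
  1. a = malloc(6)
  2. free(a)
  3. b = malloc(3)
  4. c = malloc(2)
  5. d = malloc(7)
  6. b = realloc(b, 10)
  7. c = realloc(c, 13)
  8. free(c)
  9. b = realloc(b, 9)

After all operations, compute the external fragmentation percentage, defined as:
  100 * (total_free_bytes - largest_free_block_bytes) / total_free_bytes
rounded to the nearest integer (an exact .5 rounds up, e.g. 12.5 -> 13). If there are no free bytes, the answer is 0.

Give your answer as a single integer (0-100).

Op 1: a = malloc(6) -> a = 0; heap: [0-5 ALLOC][6-26 FREE]
Op 2: free(a) -> (freed a); heap: [0-26 FREE]
Op 3: b = malloc(3) -> b = 0; heap: [0-2 ALLOC][3-26 FREE]
Op 4: c = malloc(2) -> c = 3; heap: [0-2 ALLOC][3-4 ALLOC][5-26 FREE]
Op 5: d = malloc(7) -> d = 5; heap: [0-2 ALLOC][3-4 ALLOC][5-11 ALLOC][12-26 FREE]
Op 6: b = realloc(b, 10) -> b = 12; heap: [0-2 FREE][3-4 ALLOC][5-11 ALLOC][12-21 ALLOC][22-26 FREE]
Op 7: c = realloc(c, 13) -> NULL (c unchanged); heap: [0-2 FREE][3-4 ALLOC][5-11 ALLOC][12-21 ALLOC][22-26 FREE]
Op 8: free(c) -> (freed c); heap: [0-4 FREE][5-11 ALLOC][12-21 ALLOC][22-26 FREE]
Op 9: b = realloc(b, 9) -> b = 12; heap: [0-4 FREE][5-11 ALLOC][12-20 ALLOC][21-26 FREE]
Free blocks: [5 6] total_free=11 largest=6 -> 100*(11-6)/11 = 500/11 ≈ 45.455 -> rounds to 45

Answer: 45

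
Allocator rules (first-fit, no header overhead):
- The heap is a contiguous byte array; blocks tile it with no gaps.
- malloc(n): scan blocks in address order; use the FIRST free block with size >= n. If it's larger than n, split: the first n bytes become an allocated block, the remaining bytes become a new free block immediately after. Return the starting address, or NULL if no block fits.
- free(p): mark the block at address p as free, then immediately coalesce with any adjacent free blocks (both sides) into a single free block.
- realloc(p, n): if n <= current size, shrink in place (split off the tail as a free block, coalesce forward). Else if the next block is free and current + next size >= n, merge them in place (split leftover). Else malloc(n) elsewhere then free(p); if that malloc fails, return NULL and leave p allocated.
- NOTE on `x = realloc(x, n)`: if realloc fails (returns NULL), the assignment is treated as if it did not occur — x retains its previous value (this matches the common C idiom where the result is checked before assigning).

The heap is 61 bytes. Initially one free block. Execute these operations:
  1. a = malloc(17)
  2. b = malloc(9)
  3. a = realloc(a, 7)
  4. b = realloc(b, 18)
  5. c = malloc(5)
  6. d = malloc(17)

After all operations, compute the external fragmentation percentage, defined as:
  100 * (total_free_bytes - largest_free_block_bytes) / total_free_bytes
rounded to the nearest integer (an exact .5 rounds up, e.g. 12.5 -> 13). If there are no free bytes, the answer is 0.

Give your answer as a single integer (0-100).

Answer: 36

Derivation:
Op 1: a = malloc(17) -> a = 0; heap: [0-16 ALLOC][17-60 FREE]
Op 2: b = malloc(9) -> b = 17; heap: [0-16 ALLOC][17-25 ALLOC][26-60 FREE]
Op 3: a = realloc(a, 7) -> a = 0; heap: [0-6 ALLOC][7-16 FREE][17-25 ALLOC][26-60 FREE]
Op 4: b = realloc(b, 18) -> b = 17; heap: [0-6 ALLOC][7-16 FREE][17-34 ALLOC][35-60 FREE]
Op 5: c = malloc(5) -> c = 7; heap: [0-6 ALLOC][7-11 ALLOC][12-16 FREE][17-34 ALLOC][35-60 FREE]
Op 6: d = malloc(17) -> d = 35; heap: [0-6 ALLOC][7-11 ALLOC][12-16 FREE][17-34 ALLOC][35-51 ALLOC][52-60 FREE]
Free blocks: [5 9] total_free=14 largest=9 -> 100*(14-9)/14 = 500/14 ≈ 35.714 -> rounds to 36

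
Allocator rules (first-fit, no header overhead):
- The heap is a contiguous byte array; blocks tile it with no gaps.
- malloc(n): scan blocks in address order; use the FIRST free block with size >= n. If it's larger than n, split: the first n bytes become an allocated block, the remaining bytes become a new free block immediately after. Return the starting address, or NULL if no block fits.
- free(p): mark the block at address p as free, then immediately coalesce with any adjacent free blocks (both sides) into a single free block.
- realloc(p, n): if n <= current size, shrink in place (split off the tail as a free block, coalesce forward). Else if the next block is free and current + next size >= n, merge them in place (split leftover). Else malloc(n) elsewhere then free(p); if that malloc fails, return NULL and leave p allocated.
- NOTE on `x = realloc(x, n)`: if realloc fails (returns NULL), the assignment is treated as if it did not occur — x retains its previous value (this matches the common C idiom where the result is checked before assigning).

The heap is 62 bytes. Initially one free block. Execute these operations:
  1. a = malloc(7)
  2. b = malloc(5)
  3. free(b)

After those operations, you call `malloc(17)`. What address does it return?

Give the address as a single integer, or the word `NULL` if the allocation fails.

Op 1: a = malloc(7) -> a = 0; heap: [0-6 ALLOC][7-61 FREE]
Op 2: b = malloc(5) -> b = 7; heap: [0-6 ALLOC][7-11 ALLOC][12-61 FREE]
Op 3: free(b) -> (freed b); heap: [0-6 ALLOC][7-61 FREE]
malloc(17): first-fit scan over [0-6 ALLOC][7-61 FREE] -> 7

Answer: 7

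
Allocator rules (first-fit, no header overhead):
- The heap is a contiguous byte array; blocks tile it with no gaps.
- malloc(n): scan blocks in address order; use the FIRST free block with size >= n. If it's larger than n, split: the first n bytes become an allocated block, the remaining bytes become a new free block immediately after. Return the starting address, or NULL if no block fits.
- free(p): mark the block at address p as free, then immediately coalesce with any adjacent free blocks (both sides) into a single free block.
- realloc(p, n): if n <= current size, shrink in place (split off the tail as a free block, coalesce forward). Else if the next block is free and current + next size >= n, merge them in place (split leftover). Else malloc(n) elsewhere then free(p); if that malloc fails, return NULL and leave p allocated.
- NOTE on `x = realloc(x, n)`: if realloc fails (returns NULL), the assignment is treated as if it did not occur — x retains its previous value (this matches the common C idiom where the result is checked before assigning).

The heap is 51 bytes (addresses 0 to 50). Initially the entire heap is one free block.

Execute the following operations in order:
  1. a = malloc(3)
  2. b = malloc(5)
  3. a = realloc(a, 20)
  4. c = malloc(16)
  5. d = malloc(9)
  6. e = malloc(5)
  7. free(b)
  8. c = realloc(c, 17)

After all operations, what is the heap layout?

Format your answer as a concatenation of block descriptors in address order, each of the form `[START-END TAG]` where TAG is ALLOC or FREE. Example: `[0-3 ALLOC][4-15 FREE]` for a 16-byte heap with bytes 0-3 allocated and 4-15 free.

Answer: [0-7 FREE][8-27 ALLOC][28-43 ALLOC][44-48 ALLOC][49-50 FREE]

Derivation:
Op 1: a = malloc(3) -> a = 0; heap: [0-2 ALLOC][3-50 FREE]
Op 2: b = malloc(5) -> b = 3; heap: [0-2 ALLOC][3-7 ALLOC][8-50 FREE]
Op 3: a = realloc(a, 20) -> a = 8; heap: [0-2 FREE][3-7 ALLOC][8-27 ALLOC][28-50 FREE]
Op 4: c = malloc(16) -> c = 28; heap: [0-2 FREE][3-7 ALLOC][8-27 ALLOC][28-43 ALLOC][44-50 FREE]
Op 5: d = malloc(9) -> d = NULL; heap: [0-2 FREE][3-7 ALLOC][8-27 ALLOC][28-43 ALLOC][44-50 FREE]
Op 6: e = malloc(5) -> e = 44; heap: [0-2 FREE][3-7 ALLOC][8-27 ALLOC][28-43 ALLOC][44-48 ALLOC][49-50 FREE]
Op 7: free(b) -> (freed b); heap: [0-7 FREE][8-27 ALLOC][28-43 ALLOC][44-48 ALLOC][49-50 FREE]
Op 8: c = realloc(c, 17) -> NULL (c unchanged); heap: [0-7 FREE][8-27 ALLOC][28-43 ALLOC][44-48 ALLOC][49-50 FREE]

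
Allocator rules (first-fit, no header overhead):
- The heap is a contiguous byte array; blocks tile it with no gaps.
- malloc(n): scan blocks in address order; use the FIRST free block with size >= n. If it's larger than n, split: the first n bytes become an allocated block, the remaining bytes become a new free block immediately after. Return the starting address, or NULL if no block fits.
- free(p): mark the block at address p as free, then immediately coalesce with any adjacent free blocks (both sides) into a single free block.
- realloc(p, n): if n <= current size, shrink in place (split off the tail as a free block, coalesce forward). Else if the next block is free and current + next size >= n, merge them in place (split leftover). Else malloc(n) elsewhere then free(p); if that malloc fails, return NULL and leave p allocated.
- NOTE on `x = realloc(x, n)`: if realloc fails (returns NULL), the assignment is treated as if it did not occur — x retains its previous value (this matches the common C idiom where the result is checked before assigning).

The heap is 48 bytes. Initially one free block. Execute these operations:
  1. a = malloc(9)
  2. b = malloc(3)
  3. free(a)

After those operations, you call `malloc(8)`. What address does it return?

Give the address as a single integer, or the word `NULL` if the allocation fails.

Answer: 0

Derivation:
Op 1: a = malloc(9) -> a = 0; heap: [0-8 ALLOC][9-47 FREE]
Op 2: b = malloc(3) -> b = 9; heap: [0-8 ALLOC][9-11 ALLOC][12-47 FREE]
Op 3: free(a) -> (freed a); heap: [0-8 FREE][9-11 ALLOC][12-47 FREE]
malloc(8): first-fit scan over [0-8 FREE][9-11 ALLOC][12-47 FREE] -> 0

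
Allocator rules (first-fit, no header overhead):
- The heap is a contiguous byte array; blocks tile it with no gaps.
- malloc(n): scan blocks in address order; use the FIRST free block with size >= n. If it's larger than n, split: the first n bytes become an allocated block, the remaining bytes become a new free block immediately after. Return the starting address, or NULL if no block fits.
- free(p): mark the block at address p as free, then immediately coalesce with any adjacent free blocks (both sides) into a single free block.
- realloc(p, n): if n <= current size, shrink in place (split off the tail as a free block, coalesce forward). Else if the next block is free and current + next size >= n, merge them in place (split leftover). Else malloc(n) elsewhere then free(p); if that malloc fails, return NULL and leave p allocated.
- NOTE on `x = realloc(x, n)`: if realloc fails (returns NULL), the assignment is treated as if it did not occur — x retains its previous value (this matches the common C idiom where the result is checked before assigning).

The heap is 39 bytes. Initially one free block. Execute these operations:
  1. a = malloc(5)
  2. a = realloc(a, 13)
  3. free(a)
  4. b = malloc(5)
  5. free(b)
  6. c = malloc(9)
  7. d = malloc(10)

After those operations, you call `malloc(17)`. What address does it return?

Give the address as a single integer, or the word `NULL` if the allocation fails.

Op 1: a = malloc(5) -> a = 0; heap: [0-4 ALLOC][5-38 FREE]
Op 2: a = realloc(a, 13) -> a = 0; heap: [0-12 ALLOC][13-38 FREE]
Op 3: free(a) -> (freed a); heap: [0-38 FREE]
Op 4: b = malloc(5) -> b = 0; heap: [0-4 ALLOC][5-38 FREE]
Op 5: free(b) -> (freed b); heap: [0-38 FREE]
Op 6: c = malloc(9) -> c = 0; heap: [0-8 ALLOC][9-38 FREE]
Op 7: d = malloc(10) -> d = 9; heap: [0-8 ALLOC][9-18 ALLOC][19-38 FREE]
malloc(17): first-fit scan over [0-8 ALLOC][9-18 ALLOC][19-38 FREE] -> 19

Answer: 19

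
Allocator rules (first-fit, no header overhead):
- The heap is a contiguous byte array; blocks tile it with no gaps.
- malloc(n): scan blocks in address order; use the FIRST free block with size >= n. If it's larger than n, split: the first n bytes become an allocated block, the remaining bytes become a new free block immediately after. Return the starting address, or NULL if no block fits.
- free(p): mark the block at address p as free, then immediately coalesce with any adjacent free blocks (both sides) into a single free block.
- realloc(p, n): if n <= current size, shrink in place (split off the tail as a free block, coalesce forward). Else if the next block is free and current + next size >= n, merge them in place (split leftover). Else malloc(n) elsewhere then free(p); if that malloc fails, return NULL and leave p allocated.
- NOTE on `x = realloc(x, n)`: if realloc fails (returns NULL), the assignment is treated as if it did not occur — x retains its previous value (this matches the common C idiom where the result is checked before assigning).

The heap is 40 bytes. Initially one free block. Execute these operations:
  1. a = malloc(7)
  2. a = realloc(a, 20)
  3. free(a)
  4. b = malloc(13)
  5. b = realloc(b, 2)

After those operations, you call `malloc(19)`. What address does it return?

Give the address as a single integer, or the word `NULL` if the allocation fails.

Answer: 2

Derivation:
Op 1: a = malloc(7) -> a = 0; heap: [0-6 ALLOC][7-39 FREE]
Op 2: a = realloc(a, 20) -> a = 0; heap: [0-19 ALLOC][20-39 FREE]
Op 3: free(a) -> (freed a); heap: [0-39 FREE]
Op 4: b = malloc(13) -> b = 0; heap: [0-12 ALLOC][13-39 FREE]
Op 5: b = realloc(b, 2) -> b = 0; heap: [0-1 ALLOC][2-39 FREE]
malloc(19): first-fit scan over [0-1 ALLOC][2-39 FREE] -> 2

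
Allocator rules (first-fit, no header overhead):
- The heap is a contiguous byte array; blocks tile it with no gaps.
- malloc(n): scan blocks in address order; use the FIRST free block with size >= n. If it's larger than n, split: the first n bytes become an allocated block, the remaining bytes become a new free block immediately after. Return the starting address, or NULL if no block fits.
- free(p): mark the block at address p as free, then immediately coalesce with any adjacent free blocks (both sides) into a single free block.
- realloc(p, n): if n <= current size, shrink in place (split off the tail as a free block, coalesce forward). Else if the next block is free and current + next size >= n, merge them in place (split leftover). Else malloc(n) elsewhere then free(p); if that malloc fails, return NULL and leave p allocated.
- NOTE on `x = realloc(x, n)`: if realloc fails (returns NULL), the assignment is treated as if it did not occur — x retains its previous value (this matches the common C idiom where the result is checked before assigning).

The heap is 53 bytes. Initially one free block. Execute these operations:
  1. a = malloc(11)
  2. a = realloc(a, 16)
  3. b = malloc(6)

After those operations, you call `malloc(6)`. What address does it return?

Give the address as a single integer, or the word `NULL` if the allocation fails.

Answer: 22

Derivation:
Op 1: a = malloc(11) -> a = 0; heap: [0-10 ALLOC][11-52 FREE]
Op 2: a = realloc(a, 16) -> a = 0; heap: [0-15 ALLOC][16-52 FREE]
Op 3: b = malloc(6) -> b = 16; heap: [0-15 ALLOC][16-21 ALLOC][22-52 FREE]
malloc(6): first-fit scan over [0-15 ALLOC][16-21 ALLOC][22-52 FREE] -> 22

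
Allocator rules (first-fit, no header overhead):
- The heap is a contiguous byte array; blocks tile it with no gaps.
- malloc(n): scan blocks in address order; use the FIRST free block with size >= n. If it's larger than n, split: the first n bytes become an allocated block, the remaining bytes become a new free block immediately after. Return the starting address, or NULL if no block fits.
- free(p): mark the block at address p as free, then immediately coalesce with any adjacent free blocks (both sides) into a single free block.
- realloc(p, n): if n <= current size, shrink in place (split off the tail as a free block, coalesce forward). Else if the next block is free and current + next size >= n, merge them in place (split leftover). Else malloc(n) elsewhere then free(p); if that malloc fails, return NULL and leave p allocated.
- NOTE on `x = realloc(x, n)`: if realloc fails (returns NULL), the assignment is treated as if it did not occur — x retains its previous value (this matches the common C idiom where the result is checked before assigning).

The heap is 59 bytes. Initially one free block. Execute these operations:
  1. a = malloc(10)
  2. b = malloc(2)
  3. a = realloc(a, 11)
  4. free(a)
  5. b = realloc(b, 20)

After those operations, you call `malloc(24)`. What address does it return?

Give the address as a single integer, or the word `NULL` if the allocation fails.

Answer: 30

Derivation:
Op 1: a = malloc(10) -> a = 0; heap: [0-9 ALLOC][10-58 FREE]
Op 2: b = malloc(2) -> b = 10; heap: [0-9 ALLOC][10-11 ALLOC][12-58 FREE]
Op 3: a = realloc(a, 11) -> a = 12; heap: [0-9 FREE][10-11 ALLOC][12-22 ALLOC][23-58 FREE]
Op 4: free(a) -> (freed a); heap: [0-9 FREE][10-11 ALLOC][12-58 FREE]
Op 5: b = realloc(b, 20) -> b = 10; heap: [0-9 FREE][10-29 ALLOC][30-58 FREE]
malloc(24): first-fit scan over [0-9 FREE][10-29 ALLOC][30-58 FREE] -> 30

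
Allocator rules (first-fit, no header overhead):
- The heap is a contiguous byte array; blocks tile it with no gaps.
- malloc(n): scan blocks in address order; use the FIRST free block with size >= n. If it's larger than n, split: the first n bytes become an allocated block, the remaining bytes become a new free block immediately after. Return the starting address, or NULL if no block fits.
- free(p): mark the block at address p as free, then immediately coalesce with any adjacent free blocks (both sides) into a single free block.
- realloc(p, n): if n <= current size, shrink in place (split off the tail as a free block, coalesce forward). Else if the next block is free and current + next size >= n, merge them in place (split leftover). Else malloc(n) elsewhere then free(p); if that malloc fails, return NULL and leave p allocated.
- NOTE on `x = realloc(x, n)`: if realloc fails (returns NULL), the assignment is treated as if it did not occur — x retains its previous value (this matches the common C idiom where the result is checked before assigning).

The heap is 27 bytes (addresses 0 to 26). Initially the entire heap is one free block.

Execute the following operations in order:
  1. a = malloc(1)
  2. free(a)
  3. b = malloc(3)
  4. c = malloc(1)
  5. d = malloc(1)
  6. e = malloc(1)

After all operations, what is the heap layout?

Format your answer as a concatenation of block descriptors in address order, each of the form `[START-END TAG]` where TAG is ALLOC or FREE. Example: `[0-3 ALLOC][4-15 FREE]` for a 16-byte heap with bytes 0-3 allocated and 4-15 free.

Answer: [0-2 ALLOC][3-3 ALLOC][4-4 ALLOC][5-5 ALLOC][6-26 FREE]

Derivation:
Op 1: a = malloc(1) -> a = 0; heap: [0-0 ALLOC][1-26 FREE]
Op 2: free(a) -> (freed a); heap: [0-26 FREE]
Op 3: b = malloc(3) -> b = 0; heap: [0-2 ALLOC][3-26 FREE]
Op 4: c = malloc(1) -> c = 3; heap: [0-2 ALLOC][3-3 ALLOC][4-26 FREE]
Op 5: d = malloc(1) -> d = 4; heap: [0-2 ALLOC][3-3 ALLOC][4-4 ALLOC][5-26 FREE]
Op 6: e = malloc(1) -> e = 5; heap: [0-2 ALLOC][3-3 ALLOC][4-4 ALLOC][5-5 ALLOC][6-26 FREE]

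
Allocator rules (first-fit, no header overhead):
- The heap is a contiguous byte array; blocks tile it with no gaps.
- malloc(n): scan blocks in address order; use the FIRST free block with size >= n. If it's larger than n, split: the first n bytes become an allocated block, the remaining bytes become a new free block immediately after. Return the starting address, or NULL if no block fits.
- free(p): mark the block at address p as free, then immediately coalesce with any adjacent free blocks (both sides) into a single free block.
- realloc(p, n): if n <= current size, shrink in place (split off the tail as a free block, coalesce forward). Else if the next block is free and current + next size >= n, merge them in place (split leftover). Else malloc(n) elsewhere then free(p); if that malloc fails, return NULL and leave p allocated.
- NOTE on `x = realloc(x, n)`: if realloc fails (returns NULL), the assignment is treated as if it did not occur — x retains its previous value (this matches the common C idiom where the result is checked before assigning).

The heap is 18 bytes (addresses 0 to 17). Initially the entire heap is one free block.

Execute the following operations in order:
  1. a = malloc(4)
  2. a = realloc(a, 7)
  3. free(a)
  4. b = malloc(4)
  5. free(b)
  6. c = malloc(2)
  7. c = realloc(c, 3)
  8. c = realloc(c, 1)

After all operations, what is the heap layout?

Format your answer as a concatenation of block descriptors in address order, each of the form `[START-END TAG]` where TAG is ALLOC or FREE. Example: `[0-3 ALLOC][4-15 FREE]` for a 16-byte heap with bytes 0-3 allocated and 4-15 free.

Answer: [0-0 ALLOC][1-17 FREE]

Derivation:
Op 1: a = malloc(4) -> a = 0; heap: [0-3 ALLOC][4-17 FREE]
Op 2: a = realloc(a, 7) -> a = 0; heap: [0-6 ALLOC][7-17 FREE]
Op 3: free(a) -> (freed a); heap: [0-17 FREE]
Op 4: b = malloc(4) -> b = 0; heap: [0-3 ALLOC][4-17 FREE]
Op 5: free(b) -> (freed b); heap: [0-17 FREE]
Op 6: c = malloc(2) -> c = 0; heap: [0-1 ALLOC][2-17 FREE]
Op 7: c = realloc(c, 3) -> c = 0; heap: [0-2 ALLOC][3-17 FREE]
Op 8: c = realloc(c, 1) -> c = 0; heap: [0-0 ALLOC][1-17 FREE]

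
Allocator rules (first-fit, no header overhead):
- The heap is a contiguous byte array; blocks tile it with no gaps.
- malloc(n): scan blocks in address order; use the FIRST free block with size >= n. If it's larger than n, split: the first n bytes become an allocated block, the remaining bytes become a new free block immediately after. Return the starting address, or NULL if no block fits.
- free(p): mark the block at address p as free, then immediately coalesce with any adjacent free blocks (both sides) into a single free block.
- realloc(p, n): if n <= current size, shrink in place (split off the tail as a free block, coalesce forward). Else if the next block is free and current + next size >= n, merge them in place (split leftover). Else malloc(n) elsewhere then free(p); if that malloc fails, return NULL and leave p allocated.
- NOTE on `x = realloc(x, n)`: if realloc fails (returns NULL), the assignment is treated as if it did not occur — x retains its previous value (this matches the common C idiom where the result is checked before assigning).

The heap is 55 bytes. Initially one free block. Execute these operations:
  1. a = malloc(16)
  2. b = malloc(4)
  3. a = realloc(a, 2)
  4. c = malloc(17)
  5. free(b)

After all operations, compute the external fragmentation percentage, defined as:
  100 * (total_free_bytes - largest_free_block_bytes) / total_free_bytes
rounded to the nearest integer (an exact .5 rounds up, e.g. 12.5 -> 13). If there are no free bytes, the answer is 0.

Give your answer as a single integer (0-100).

Answer: 50

Derivation:
Op 1: a = malloc(16) -> a = 0; heap: [0-15 ALLOC][16-54 FREE]
Op 2: b = malloc(4) -> b = 16; heap: [0-15 ALLOC][16-19 ALLOC][20-54 FREE]
Op 3: a = realloc(a, 2) -> a = 0; heap: [0-1 ALLOC][2-15 FREE][16-19 ALLOC][20-54 FREE]
Op 4: c = malloc(17) -> c = 20; heap: [0-1 ALLOC][2-15 FREE][16-19 ALLOC][20-36 ALLOC][37-54 FREE]
Op 5: free(b) -> (freed b); heap: [0-1 ALLOC][2-19 FREE][20-36 ALLOC][37-54 FREE]
Free blocks: [18 18] total_free=36 largest=18 -> 100*(36-18)/36 = 1800/36 = 50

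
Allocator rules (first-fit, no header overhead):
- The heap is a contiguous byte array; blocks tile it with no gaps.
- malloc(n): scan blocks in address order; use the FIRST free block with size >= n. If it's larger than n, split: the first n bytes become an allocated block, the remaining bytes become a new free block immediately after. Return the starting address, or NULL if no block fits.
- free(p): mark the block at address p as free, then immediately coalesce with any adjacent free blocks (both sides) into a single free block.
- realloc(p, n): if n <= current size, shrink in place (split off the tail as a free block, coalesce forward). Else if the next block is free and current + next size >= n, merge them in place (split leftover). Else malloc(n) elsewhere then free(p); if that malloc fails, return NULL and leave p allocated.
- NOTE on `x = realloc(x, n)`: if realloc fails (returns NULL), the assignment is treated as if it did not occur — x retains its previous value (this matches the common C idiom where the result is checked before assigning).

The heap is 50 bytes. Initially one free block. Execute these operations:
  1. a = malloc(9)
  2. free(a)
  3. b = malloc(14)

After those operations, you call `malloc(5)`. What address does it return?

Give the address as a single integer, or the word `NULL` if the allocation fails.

Answer: 14

Derivation:
Op 1: a = malloc(9) -> a = 0; heap: [0-8 ALLOC][9-49 FREE]
Op 2: free(a) -> (freed a); heap: [0-49 FREE]
Op 3: b = malloc(14) -> b = 0; heap: [0-13 ALLOC][14-49 FREE]
malloc(5): first-fit scan over [0-13 ALLOC][14-49 FREE] -> 14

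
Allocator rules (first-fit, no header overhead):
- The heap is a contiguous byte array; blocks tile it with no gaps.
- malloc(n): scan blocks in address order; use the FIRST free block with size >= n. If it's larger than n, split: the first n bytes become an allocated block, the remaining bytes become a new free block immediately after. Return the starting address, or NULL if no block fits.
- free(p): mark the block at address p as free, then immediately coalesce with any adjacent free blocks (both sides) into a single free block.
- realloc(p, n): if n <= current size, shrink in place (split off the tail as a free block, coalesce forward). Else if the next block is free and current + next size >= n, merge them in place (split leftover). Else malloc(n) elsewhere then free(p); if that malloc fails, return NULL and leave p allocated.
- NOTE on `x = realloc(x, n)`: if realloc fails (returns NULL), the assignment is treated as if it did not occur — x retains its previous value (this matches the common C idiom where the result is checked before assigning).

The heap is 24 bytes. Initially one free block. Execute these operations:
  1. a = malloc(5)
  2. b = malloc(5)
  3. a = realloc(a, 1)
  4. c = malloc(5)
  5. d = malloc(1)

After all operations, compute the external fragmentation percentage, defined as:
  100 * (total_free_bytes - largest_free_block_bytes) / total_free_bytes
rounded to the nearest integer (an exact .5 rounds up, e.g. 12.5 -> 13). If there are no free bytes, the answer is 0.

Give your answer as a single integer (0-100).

Answer: 25

Derivation:
Op 1: a = malloc(5) -> a = 0; heap: [0-4 ALLOC][5-23 FREE]
Op 2: b = malloc(5) -> b = 5; heap: [0-4 ALLOC][5-9 ALLOC][10-23 FREE]
Op 3: a = realloc(a, 1) -> a = 0; heap: [0-0 ALLOC][1-4 FREE][5-9 ALLOC][10-23 FREE]
Op 4: c = malloc(5) -> c = 10; heap: [0-0 ALLOC][1-4 FREE][5-9 ALLOC][10-14 ALLOC][15-23 FREE]
Op 5: d = malloc(1) -> d = 1; heap: [0-0 ALLOC][1-1 ALLOC][2-4 FREE][5-9 ALLOC][10-14 ALLOC][15-23 FREE]
Free blocks: [3 9] total_free=12 largest=9 -> 100*(12-9)/12 = 300/12 = 25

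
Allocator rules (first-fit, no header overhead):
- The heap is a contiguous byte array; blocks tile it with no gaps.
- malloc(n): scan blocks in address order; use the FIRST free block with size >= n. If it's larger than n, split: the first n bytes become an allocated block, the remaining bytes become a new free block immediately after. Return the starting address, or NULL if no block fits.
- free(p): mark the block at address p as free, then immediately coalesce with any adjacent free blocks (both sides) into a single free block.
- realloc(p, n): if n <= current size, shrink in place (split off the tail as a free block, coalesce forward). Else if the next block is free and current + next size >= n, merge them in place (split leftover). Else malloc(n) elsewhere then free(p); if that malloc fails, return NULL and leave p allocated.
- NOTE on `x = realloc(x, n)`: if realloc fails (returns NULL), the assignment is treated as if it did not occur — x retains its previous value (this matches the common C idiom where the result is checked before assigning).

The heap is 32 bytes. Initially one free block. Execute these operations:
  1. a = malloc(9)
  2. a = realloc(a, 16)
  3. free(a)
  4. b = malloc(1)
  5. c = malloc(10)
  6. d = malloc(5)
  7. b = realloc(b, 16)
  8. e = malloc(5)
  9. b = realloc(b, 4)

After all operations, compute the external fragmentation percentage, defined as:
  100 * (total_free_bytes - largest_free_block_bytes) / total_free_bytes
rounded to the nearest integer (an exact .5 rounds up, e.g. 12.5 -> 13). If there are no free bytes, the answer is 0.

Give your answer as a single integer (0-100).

Op 1: a = malloc(9) -> a = 0; heap: [0-8 ALLOC][9-31 FREE]
Op 2: a = realloc(a, 16) -> a = 0; heap: [0-15 ALLOC][16-31 FREE]
Op 3: free(a) -> (freed a); heap: [0-31 FREE]
Op 4: b = malloc(1) -> b = 0; heap: [0-0 ALLOC][1-31 FREE]
Op 5: c = malloc(10) -> c = 1; heap: [0-0 ALLOC][1-10 ALLOC][11-31 FREE]
Op 6: d = malloc(5) -> d = 11; heap: [0-0 ALLOC][1-10 ALLOC][11-15 ALLOC][16-31 FREE]
Op 7: b = realloc(b, 16) -> b = 16; heap: [0-0 FREE][1-10 ALLOC][11-15 ALLOC][16-31 ALLOC]
Op 8: e = malloc(5) -> e = NULL; heap: [0-0 FREE][1-10 ALLOC][11-15 ALLOC][16-31 ALLOC]
Op 9: b = realloc(b, 4) -> b = 16; heap: [0-0 FREE][1-10 ALLOC][11-15 ALLOC][16-19 ALLOC][20-31 FREE]
Free blocks: [1 12] total_free=13 largest=12 -> 100*(13-12)/13 = 100/13 ≈ 7.692 -> rounds to 8

Answer: 8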